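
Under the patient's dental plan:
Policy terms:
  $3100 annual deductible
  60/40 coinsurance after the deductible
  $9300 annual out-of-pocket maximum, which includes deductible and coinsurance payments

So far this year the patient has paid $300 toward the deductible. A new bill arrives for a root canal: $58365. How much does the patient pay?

$9000

$300 of the $3100 deductible is already met, leaving $2800.
That leaves $58365 − $2800 = $55565 for coinsurance.
40% of $55565 = $22226 falls to the patient.
That puts the patient's cost at $2800 + $22226 = $25026 before any cap.
That would bring total out-of-pocket to $25326, past the $9300 cap. The patient is capped at $9300 − $300 = $9000 on this claim.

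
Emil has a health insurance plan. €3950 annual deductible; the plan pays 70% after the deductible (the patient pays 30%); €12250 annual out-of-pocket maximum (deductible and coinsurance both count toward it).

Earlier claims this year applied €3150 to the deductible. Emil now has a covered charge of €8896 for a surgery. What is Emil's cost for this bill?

€3228.80

Deductible still to meet: €3950 − €3150 = €800.
The remaining €8096 (= €8896 − €800) moves to coinsurance.
Coinsurance: €8096 × 30% = €2428.80.
Patient responsibility before any cap: €800 + €2428.80 = €3228.80.
Total out-of-pocket so far would be €3150 + €3228.80 = €6378.80, below the €12250 cap — no reduction.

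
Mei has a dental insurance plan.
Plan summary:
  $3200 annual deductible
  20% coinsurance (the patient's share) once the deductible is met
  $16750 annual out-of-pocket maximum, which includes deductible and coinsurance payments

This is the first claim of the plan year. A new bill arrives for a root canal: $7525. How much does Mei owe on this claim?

The full $3200 deductible is still open; $3200 of this bill applies to it.
The remaining $4325 (= $7525 − $3200) moves to coinsurance.
20% of $4325 = $865 falls to the patient.
Patient responsibility before any cap: $3200 + $865 = $4065.
Total out-of-pocket so far would be $0 + $4065 = $4065, below the $16750 cap — no reduction.

$4065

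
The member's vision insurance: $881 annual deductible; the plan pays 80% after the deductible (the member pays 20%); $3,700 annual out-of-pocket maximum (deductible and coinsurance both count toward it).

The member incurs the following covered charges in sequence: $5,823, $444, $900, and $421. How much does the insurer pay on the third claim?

Claim 1 — $5,823: $881 to deductible, leaving $4,942; coinsurance $4,942 × 20% = $988.40. Cost to member: $1,869.40. OOP to date $1,869.40. Insurer: $5,823 − $1,869.40 = $3,953.60.
Claim 2 — $444: deductible already satisfied, so member's share is 20% × $444 = $88.80. Cost to member: $88.80. OOP to date $1,958.20. Plan pays $444 − $88.80 = $355.20.
Claim 3 — $900: 20% coinsurance on $900 = $180. Cost to member: $180. OOP to date $2,138.20. Plan pays $900 − $180 = $720.

$720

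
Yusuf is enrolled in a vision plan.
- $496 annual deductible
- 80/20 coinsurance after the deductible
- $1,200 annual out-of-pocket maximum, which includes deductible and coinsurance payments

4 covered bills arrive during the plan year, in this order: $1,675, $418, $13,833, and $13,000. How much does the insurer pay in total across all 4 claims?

$27,726

Claim 1 ($1,675): deductible takes $496, $1,179 remains; coinsurance $1,179 × 20% = $235.80. Cost to member: $731.80. OOP to date $731.80. Insurer: $1,675 − $731.80 = $943.20.
Claim 2 ($418): deductible met; 20% of $418 = $83.60. Member owes $83.60 (running OOP $815.40). Insurer: $418 − $83.60 = $334.40.
Claim 3 ($13,833): deductible met; 20% of $13,833 = $2,766.60. Adding that to $815.40 gives $3,582, past the $1,200 cap; member pays only $1,200 − $815.40 = $384.60. Insurer: $13,833 − $384.60 = $13,448.40.
Claim 4 ($13,000): deductible met; 20% of $13,000 = $2,600. OOP would hit $3,800 > $1,200, so the cap limits the member to $1,200 − $1,200 = $0. Insurer: $13,000 − $0 = $13,000.
Insurer total: $943.20 + $334.40 + $13,448.40 + $13,000 = $27,726.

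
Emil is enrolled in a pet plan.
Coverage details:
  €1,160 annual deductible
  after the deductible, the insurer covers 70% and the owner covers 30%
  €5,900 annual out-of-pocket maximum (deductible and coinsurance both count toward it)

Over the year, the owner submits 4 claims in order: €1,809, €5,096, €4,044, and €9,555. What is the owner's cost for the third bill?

€1,213.20

#1 (€1,809): €1,160 finishes the deductible; €649 goes to coinsurance; 30% of €649 = €194.70. Cost to owner: €1,354.70. OOP to date €1,354.70.
#2 (€5,096): deductible met; 30% of €5,096 = €1,528.80. Owner pays €1,528.80; OOP now €2,883.50.
#3 (€4,044): deductible met; 30% of €4,044 = €1,213.20. Cost to owner: €1,213.20. OOP to date €4,096.70.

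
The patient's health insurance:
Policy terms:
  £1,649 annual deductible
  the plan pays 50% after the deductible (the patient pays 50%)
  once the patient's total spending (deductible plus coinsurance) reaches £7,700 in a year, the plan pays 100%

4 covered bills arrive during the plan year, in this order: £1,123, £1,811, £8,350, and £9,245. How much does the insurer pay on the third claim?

Claim 1 (£1,123): all of it applies to the deductible. Patient pays £1,123; OOP now £1,123. Insurer: £1,123 − £1,123 = £0.
Claim 2 (£1,811): £526 to deductible, leaving £1,285; 50% of £1,285 = £642.50. Patient owes £1,168.50 (running OOP £2,291.50). Plan pays £1,811 − £1,168.50 = £642.50.
Claim 3 (£8,350): deductible met; 50% of £8,350 = £4,175. Cost to patient: £4,175. OOP to date £6,466.50. Insurer: £8,350 − £4,175 = £4,175.

£4,175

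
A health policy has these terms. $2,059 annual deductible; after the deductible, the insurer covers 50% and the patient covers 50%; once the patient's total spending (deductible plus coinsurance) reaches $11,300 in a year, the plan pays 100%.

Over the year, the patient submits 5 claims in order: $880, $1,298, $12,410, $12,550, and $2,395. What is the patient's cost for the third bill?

Claim 1 — $880: all of it applies to the deductible. Patient owes $880 (running OOP $880).
Claim 2 — $1,298: deductible takes $1,179, $119 remains; 50% of $119 = $59.50. Patient owes $1,238.50 (running OOP $2,118.50).
Claim 3 — $12,410: deductible already satisfied, so patient's share is 50% × $12,410 = $6,205. Patient owes $6,205 (running OOP $8,323.50).

$6,205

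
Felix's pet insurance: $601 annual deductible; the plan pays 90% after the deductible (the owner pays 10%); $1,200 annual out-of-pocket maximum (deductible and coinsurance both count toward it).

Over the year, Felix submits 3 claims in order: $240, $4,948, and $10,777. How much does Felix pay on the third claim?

#1 ($240): entire amount goes to the deductible. Owner pays $240; OOP now $240.
#2 ($4,948): $361 to deductible, leaving $4,587; owner's 10% is $458.70. Cost to owner: $819.70. OOP to date $1,059.70.
#3 ($10,777): deductible already satisfied, so owner's share is 10% × $10,777 = $1,077.70. That would push OOP to $2,137.40, over the $1,200 cap, so owner pays $1,200 − $1,059.70 = $140.30.

$140.30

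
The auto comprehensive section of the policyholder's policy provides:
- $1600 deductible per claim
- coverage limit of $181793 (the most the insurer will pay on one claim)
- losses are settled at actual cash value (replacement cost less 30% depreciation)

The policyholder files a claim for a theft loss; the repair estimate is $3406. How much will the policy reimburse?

$784.20

Actual cash value after 30% depreciation: $3406 × 70% = $2384.20.
Less the $1600 deductible: $2384.20 − $1600 = $784.20.
That's under the $181793 cap, so the insurer reimburses the full $784.20.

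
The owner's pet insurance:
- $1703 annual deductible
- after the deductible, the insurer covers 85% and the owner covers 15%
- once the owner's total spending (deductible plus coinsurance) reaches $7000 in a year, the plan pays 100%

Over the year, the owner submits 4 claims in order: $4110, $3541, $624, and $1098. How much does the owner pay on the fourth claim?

$164.70

#1 ($4110): deductible takes $1703, $2407 remains; coinsurance $2407 × 15% = $361.05. Owner pays $2064.05; OOP now $2064.05.
#2 ($3541): 15% coinsurance on $3541 = $531.15. Cost to owner: $531.15. OOP to date $2595.20.
#3 ($624): deductible already satisfied, so owner's share is 15% × $624 = $93.60. Owner owes $93.60 (running OOP $2688.80).
#4 ($1098): deductible met; 15% of $1098 = $164.70. Cost to owner: $164.70. OOP to date $2853.50.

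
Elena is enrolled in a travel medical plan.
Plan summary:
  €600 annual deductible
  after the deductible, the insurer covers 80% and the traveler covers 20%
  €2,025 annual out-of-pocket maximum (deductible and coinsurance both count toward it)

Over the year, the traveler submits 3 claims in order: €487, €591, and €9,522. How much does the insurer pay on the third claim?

€8,192.60

#1 (€487): all of it applies to the deductible. Cost to traveler: €487. OOP to date €487. Insurer: €487 − €487 = €0.
#2 (€591): €113 finishes the deductible; €478 goes to coinsurance; traveler's 20% is €95.60. Traveler pays €208.60; OOP now €695.60. Plan pays €591 − €208.60 = €382.40.
#3 (€9,522): deductible already satisfied, so traveler's share is 20% × €9,522 = €1,904.40. That would push OOP to €2,600, over the €2,025 cap, so traveler pays €2,025 − €695.60 = €1,329.40. Insurer: €9,522 − €1,329.40 = €8,192.60.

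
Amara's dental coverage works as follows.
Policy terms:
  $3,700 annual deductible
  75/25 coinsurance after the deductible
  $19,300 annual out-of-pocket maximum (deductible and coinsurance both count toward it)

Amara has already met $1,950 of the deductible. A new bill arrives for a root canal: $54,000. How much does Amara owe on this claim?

Remaining deductible: $3,700 − $1,950 = $1,750.
After the $1,750 deductible portion, $54,000 − $1,750 = $52,250 is subject to coinsurance.
Patient's 25% share of $52,250 is $13,062.50.
Patient responsibility before any cap: $1,750 + $13,062.50 = $14,812.50.
Year-to-date out-of-pocket becomes $1,950 + $14,812.50 = $16,762.50, still under the $19,300 maximum, so no cap applies.

$14,812.50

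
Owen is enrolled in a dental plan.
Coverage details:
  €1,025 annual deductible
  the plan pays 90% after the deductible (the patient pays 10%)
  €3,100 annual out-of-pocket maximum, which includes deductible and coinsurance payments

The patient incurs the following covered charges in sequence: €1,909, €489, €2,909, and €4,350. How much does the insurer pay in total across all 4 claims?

€7,768.80

#1 (€1,909): deductible takes €1,025, €884 remains; coinsurance €884 × 10% = €88.40. Patient owes €1,113.40 (running OOP €1,113.40). Plan pays €1,909 − €1,113.40 = €795.60.
#2 (€489): deductible already satisfied, so patient's share is 10% × €489 = €48.90. Patient owes €48.90 (running OOP €1,162.30). Plan pays €489 − €48.90 = €440.10.
#3 (€2,909): 10% coinsurance on €2,909 = €290.90. Cost to patient: €290.90. OOP to date €1,453.20. Plan pays €2,909 − €290.90 = €2,618.10.
#4 (€4,350): 10% coinsurance on €4,350 = €435. Patient owes €435 (running OOP €1,888.20). Insurer: €4,350 − €435 = €3,915.
Insurer total: €795.60 + €440.10 + €2,618.10 + €3,915 = €7,768.80.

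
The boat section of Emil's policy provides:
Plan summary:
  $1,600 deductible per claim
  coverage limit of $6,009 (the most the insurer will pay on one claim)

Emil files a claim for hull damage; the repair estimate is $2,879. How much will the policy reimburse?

$1,279

After the deductible, $2,879 − $1,600 = $1,279 remains.
$1,279 is within the $6,009 limit, so the insurer pays $1,279.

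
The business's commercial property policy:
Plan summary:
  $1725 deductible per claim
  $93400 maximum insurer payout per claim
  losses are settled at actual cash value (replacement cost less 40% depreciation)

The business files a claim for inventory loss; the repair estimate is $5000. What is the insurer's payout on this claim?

$1275

Actual cash value after 40% depreciation: $5000 × 60% = $3000.
After the deductible, $3000 − $1725 = $1275 remains.
That's under the $93400 cap, so the insurer reimburses the full $1275.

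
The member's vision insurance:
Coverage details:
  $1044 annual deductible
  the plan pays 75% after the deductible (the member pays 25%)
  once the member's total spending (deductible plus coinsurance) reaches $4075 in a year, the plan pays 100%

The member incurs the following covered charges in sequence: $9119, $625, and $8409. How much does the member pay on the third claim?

Bill 1, $9119: $1044 to deductible, leaving $8075; coinsurance $8075 × 25% = $2018.75. Member pays $3062.75; OOP now $3062.75.
Bill 2, $625: deductible met; 25% of $625 = $156.25. Member owes $156.25 (running OOP $3219).
Bill 3, $8409: 25% coinsurance on $8409 = $2102.25. That would push OOP to $5321.25, over the $4075 cap, so member pays $4075 − $3219 = $856.

$856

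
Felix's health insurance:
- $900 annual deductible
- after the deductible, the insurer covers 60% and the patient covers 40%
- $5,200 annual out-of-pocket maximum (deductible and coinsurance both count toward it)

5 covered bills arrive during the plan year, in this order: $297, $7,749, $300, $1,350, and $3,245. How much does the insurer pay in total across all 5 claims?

$7,741

#1 ($297): fully absorbed by the deductible. Patient pays $297; OOP now $297. Plan pays $297 − $297 = $0.
#2 ($7,749): $603 to deductible, leaving $7,146; 40% of $7,146 = $2,858.40. Patient owes $3,461.40 (running OOP $3,758.40). Insurer: $7,749 − $3,461.40 = $4,287.60.
#3 ($300): 40% coinsurance on $300 = $120. Patient pays $120; OOP now $3,878.40. Insurer: $300 − $120 = $180.
#4 ($1,350): deductible already satisfied, so patient's share is 40% × $1,350 = $540. Cost to patient: $540. OOP to date $4,418.40. Plan pays $1,350 − $540 = $810.
#5 ($3,245): deductible met; 40% of $3,245 = $1,298. Adding that to $4,418.40 gives $5,716.40, past the $5,200 cap; patient pays only $5,200 − $4,418.40 = $781.60. Plan pays $3,245 − $781.60 = $2,463.40.
Insurer total: $0 + $4,287.60 + $180 + $810 + $2,463.40 = $7,741.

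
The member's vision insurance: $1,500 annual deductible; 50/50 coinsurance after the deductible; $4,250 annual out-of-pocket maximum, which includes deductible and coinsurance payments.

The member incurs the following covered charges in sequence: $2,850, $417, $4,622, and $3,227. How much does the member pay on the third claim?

Bill 1, $2,850: $1,500 finishes the deductible; $1,350 goes to coinsurance; 50% of $1,350 = $675. Cost to member: $2,175. OOP to date $2,175.
Bill 2, $417: 50% coinsurance on $417 = $208.50. Cost to member: $208.50. OOP to date $2,383.50.
Bill 3, $4,622: deductible met; 50% of $4,622 = $2,311. Adding that to $2,383.50 gives $4,694.50, past the $4,250 cap; member pays only $4,250 − $2,383.50 = $1,866.50.

$1,866.50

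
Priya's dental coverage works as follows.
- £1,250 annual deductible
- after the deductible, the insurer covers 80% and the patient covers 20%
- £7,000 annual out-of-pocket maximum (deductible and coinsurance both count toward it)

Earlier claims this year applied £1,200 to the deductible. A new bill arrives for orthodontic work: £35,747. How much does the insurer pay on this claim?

Deductible still to meet: £1,250 − £1,200 = £50.
The remaining £35,697 (= £35,747 − £50) moves to coinsurance.
Coinsurance: £35,697 × 20% = £7,139.40.
That puts the patient's cost at £50 + £7,139.40 = £7,189.40 before any cap.
That would bring total out-of-pocket to £8,389.40, past the £7,000 cap. The patient is capped at £7,000 − £1,200 = £5,800 on this claim.
The plan picks up £35,747 − £5,800 = £29,947.

£29,947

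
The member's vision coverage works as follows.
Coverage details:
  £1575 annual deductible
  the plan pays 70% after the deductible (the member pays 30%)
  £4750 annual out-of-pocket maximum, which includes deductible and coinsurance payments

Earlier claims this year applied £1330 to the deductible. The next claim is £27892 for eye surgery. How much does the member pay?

£3420

£1330 of the £1575 deductible is already met, leaving £245.
That leaves £27892 − £245 = £27647 for coinsurance.
Coinsurance: £27647 × 30% = £8294.10.
Member responsibility before any cap: £245 + £8294.10 = £8539.10.
That would bring total out-of-pocket to £9869.10, past the £4750 cap. The member is capped at £4750 − £1330 = £3420 on this claim.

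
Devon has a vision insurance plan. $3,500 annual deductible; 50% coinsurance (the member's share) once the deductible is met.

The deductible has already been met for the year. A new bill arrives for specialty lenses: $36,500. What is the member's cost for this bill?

$18,250

The deductible is already satisfied, so the full bill goes to coinsurance.
Coinsurance: $36,500 × 50% = $18,250.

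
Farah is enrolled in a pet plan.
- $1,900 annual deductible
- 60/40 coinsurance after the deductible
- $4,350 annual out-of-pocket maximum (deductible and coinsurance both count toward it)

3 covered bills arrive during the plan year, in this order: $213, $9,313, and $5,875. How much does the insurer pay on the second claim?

Claim 1 — $213: entire amount goes to the deductible. Owner pays $213; OOP now $213. Plan pays $213 − $213 = $0.
Claim 2 — $9,313: $1,687 finishes the deductible; $7,626 goes to coinsurance; 40% of $7,626 = $3,050.40. Together that's $1,687 + $3,050.40 = $4,737.40. OOP would hit $4,950.40 > $4,350, so the cap limits the owner to $4,350 − $213 = $4,137. Plan pays $9,313 − $4,137 = $5,176.

$5,176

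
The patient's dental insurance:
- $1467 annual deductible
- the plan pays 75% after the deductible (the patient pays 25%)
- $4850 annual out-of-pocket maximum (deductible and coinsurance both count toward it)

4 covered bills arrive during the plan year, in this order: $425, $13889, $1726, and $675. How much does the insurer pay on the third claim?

$1554.75

Claim 1 ($425): entire amount goes to the deductible. Patient pays $425; OOP now $425. Plan pays $425 − $425 = $0.
Claim 2 ($13889): $1042 to deductible, leaving $12847; coinsurance $12847 × 25% = $3211.75. Patient owes $4253.75 (running OOP $4678.75). Insurer: $13889 − $4253.75 = $9635.25.
Claim 3 ($1726): 25% coinsurance on $1726 = $431.50. OOP would hit $5110.25 > $4850, so the cap limits the patient to $4850 − $4678.75 = $171.25. Plan pays $1726 − $171.25 = $1554.75.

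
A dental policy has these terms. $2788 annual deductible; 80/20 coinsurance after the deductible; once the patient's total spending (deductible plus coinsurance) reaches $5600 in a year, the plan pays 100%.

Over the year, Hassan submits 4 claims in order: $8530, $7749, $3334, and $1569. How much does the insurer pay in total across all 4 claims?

$15582

Bill 1, $8530: deductible takes $2788, $5742 remains; coinsurance $5742 × 20% = $1148.40. Patient pays $3936.40; OOP now $3936.40. Plan pays $8530 − $3936.40 = $4593.60.
Bill 2, $7749: deductible already satisfied, so patient's share is 20% × $7749 = $1549.80. Patient owes $1549.80 (running OOP $5486.20). Insurer: $7749 − $1549.80 = $6199.20.
Bill 3, $3334: deductible met; 20% of $3334 = $666.80. That would push OOP to $6153, over the $5600 cap, so patient pays $5600 − $5486.20 = $113.80. Insurer: $3334 − $113.80 = $3220.20.
Bill 4, $1569: 20% coinsurance on $1569 = $313.80. Adding that to $5600 gives $5913.80, past the $5600 cap; patient pays only $5600 − $5600 = $0. Insurer: $1569 − $0 = $1569.
Insurer total: $4593.60 + $6199.20 + $3220.20 + $1569 = $15582.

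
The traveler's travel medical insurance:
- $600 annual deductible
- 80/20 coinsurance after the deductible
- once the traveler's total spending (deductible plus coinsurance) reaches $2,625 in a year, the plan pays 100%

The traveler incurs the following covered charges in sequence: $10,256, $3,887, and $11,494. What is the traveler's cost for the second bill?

Claim 1 ($10,256): $600 to deductible, leaving $9,656; coinsurance $9,656 × 20% = $1,931.20. Cost to traveler: $2,531.20. OOP to date $2,531.20.
Claim 2 ($3,887): deductible already satisfied, so traveler's share is 20% × $3,887 = $777.40. OOP would hit $3,308.60 > $2,625, so the cap limits the traveler to $2,625 − $2,531.20 = $93.80.

$93.80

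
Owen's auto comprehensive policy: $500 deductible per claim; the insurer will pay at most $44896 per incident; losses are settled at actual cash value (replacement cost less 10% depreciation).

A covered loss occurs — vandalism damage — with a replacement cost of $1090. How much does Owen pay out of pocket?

$609

Depreciate 10%: the covered value is $1090 × 0.9 = $981.
Subtract the deductible: $981 − $500 = $481.
$481 ≤ $44896, so the limit doesn't bind; insurer pays $481.
Out of pocket: $1090 − $481 = $609.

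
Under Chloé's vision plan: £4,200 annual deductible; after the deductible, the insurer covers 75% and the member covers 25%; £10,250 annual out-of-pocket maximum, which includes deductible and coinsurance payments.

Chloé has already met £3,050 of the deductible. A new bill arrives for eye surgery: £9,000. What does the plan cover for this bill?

Deductible still to meet: £4,200 − £3,050 = £1,150.
After the £1,150 deductible portion, £9,000 − £1,150 = £7,850 is subject to coinsurance.
25% of £7,850 = £1,962.50 falls to the member.
That puts the member's cost at £1,150 + £1,962.50 = £3,112.50 before any cap.
Year-to-date out-of-pocket becomes £3,050 + £3,112.50 = £6,162.50, still under the £10,250 maximum, so no cap applies.
Insurer pays the balance: £9,000 − £3,112.50 = £5,887.50.

£5,887.50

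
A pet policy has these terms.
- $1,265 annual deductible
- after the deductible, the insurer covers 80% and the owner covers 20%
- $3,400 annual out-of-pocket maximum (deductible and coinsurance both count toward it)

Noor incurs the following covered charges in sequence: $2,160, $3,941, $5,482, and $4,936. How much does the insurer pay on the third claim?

$4,385.60

Bill 1, $2,160: $1,265 finishes the deductible; $895 goes to coinsurance; owner's 20% is $179. Owner owes $1,444 (running OOP $1,444). Insurer: $2,160 − $1,444 = $716.
Bill 2, $3,941: deductible met; 20% of $3,941 = $788.20. Cost to owner: $788.20. OOP to date $2,232.20. Insurer: $3,941 − $788.20 = $3,152.80.
Bill 3, $5,482: deductible met; 20% of $5,482 = $1,096.40. Cost to owner: $1,096.40. OOP to date $3,328.60. Plan pays $5,482 − $1,096.40 = $4,385.60.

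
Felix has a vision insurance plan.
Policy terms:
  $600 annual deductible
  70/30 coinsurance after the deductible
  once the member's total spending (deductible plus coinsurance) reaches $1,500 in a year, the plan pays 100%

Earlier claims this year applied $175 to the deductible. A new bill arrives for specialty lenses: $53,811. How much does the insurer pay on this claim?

Deductible still to meet: $600 − $175 = $425.
That leaves $53,811 − $425 = $53,386 for coinsurance.
Member's 30% share of $53,386 is $16,015.80.
That puts the member's cost at $425 + $16,015.80 = $16,440.80 before any cap.
That would bring total out-of-pocket to $16,615.80, past the $1,500 cap. The member is capped at $1,500 − $175 = $1,325 on this claim.
The plan picks up $53,811 − $1,325 = $52,486.

$52,486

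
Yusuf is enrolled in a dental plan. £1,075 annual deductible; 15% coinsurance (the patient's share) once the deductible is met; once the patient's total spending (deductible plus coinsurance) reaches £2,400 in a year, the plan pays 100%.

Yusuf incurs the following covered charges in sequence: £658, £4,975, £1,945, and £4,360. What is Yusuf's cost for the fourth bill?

£349.55

Claim 1 (£658): fully absorbed by the deductible. Cost to patient: £658. OOP to date £658.
Claim 2 (£4,975): £417 finishes the deductible; £4,558 goes to coinsurance; patient's 15% is £683.70. Patient owes £1,100.70 (running OOP £1,758.70).
Claim 3 (£1,945): deductible met; 15% of £1,945 = £291.75. Cost to patient: £291.75. OOP to date £2,050.45.
Claim 4 (£4,360): 15% coinsurance on £4,360 = £654. That would push OOP to £2,704.45, over the £2,400 cap, so patient pays £2,400 − £2,050.45 = £349.55.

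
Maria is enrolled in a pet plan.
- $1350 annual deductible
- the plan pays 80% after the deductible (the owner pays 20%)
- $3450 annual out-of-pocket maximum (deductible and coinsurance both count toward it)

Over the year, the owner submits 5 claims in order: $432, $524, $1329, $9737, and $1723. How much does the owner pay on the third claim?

$581

Claim 1 — $432: entire amount goes to the deductible. Owner owes $432 (running OOP $432).
Claim 2 — $524: fully absorbed by the deductible. Owner owes $524 (running OOP $956).
Claim 3 — $1329: deductible takes $394, $935 remains; 20% of $935 = $187. Owner owes $581 (running OOP $1537).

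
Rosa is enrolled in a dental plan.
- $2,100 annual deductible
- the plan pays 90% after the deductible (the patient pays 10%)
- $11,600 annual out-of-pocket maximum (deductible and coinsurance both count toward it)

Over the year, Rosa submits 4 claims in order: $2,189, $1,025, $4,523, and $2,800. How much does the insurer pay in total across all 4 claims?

Claim 1 ($2,189): $2,100 finishes the deductible; $89 goes to coinsurance; 10% of $89 = $8.90. Patient owes $2,108.90 (running OOP $2,108.90). Insurer: $2,189 − $2,108.90 = $80.10.
Claim 2 ($1,025): 10% coinsurance on $1,025 = $102.50. Patient owes $102.50 (running OOP $2,211.40). Insurer: $1,025 − $102.50 = $922.50.
Claim 3 ($4,523): 10% coinsurance on $4,523 = $452.30. Cost to patient: $452.30. OOP to date $2,663.70. Insurer: $4,523 − $452.30 = $4,070.70.
Claim 4 ($2,800): deductible met; 10% of $2,800 = $280. Patient owes $280 (running OOP $2,943.70). Plan pays $2,800 − $280 = $2,520.
Insurer total = bills − patient's total = $10,537 − $2,943.70 = $7,593.30.

$7,593.30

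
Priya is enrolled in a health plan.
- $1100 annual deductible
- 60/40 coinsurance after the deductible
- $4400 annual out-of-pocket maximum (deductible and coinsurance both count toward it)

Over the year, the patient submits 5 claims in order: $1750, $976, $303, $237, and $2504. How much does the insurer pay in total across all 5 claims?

Claim 1 — $1750: $1100 finishes the deductible; $650 goes to coinsurance; 40% of $650 = $260. Patient owes $1360 (running OOP $1360). Plan pays $1750 − $1360 = $390.
Claim 2 — $976: deductible already satisfied, so patient's share is 40% × $976 = $390.40. Cost to patient: $390.40. OOP to date $1750.40. Insurer: $976 − $390.40 = $585.60.
Claim 3 — $303: 40% coinsurance on $303 = $121.20. Patient pays $121.20; OOP now $1871.60. Insurer: $303 − $121.20 = $181.80.
Claim 4 — $237: deductible already satisfied, so patient's share is 40% × $237 = $94.80. Cost to patient: $94.80. OOP to date $1966.40. Plan pays $237 − $94.80 = $142.20.
Claim 5 — $2504: deductible already satisfied, so patient's share is 40% × $2504 = $1001.60. Cost to patient: $1001.60. OOP to date $2968. Plan pays $2504 − $1001.60 = $1502.40.
Insurer total = bills − patient's total = $5770 − $2968 = $2802.

$2802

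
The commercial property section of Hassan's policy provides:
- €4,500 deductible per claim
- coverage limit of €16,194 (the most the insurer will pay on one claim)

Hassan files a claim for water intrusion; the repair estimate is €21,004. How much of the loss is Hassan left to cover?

Subtract the deductible: €21,004 − €4,500 = €16,504.
Since €16,504 > €16,194, the payout is capped at €16,194.
The business bears the rest of the original loss: €21,004 − €16,194 = €4,810.

€4,810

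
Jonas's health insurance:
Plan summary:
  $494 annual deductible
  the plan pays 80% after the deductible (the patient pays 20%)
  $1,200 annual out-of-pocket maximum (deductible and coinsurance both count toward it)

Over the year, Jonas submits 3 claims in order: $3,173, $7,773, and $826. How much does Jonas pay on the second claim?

$170.20

Claim 1 — $3,173: $494 finishes the deductible; $2,679 goes to coinsurance; coinsurance $2,679 × 20% = $535.80. Patient pays $1,029.80; OOP now $1,029.80.
Claim 2 — $7,773: deductible already satisfied, so patient's share is 20% × $7,773 = $1,554.60. OOP would hit $2,584.40 > $1,200, so the cap limits the patient to $1,200 − $1,029.80 = $170.20.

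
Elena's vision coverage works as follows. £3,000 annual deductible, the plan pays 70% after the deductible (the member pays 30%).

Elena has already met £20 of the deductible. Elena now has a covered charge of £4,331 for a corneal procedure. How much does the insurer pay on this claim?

£20 of the £3,000 deductible is already met, leaving £2,980.
The remaining £1,351 (= £4,331 − £2,980) moves to coinsurance.
Coinsurance: £1,351 × 30% = £405.30.
Member responsibility: £2,980 + £405.30 = £3,385.30.
Insurer pays the balance: £4,331 − £3,385.30 = £945.70.

£945.70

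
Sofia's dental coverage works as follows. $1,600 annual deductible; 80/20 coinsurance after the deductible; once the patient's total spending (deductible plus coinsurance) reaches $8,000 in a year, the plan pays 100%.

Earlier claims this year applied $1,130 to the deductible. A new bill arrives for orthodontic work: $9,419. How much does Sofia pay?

$2,259.80

Remaining deductible: $1,600 − $1,130 = $470.
After the $470 deductible portion, $9,419 − $470 = $8,949 is subject to coinsurance.
Coinsurance: $8,949 × 20% = $1,789.80.
That puts the patient's cost at $470 + $1,789.80 = $2,259.80 before any cap.
Year-to-date out-of-pocket becomes $1,130 + $2,259.80 = $3,389.80, still under the $8,000 maximum, so no cap applies.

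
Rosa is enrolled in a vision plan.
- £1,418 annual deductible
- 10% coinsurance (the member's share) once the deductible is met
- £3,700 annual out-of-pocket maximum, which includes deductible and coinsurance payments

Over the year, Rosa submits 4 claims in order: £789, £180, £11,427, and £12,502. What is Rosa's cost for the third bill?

£1,546.80

#1 (£789): entire amount goes to the deductible. Cost to member: £789. OOP to date £789.
#2 (£180): entire amount goes to the deductible. Member pays £180; OOP now £969.
#3 (£11,427): deductible takes £449, £10,978 remains; 10% of £10,978 = £1,097.80. Cost to member: £1,546.80. OOP to date £2,515.80.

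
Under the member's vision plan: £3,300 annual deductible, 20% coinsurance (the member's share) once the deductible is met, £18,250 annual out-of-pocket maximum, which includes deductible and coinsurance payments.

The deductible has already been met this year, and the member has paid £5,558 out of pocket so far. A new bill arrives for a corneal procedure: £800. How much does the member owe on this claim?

£160

The deductible is already satisfied, so the full bill goes to coinsurance.
20% of £800 = £160 falls to the member.
Total out-of-pocket so far would be £5,558 + £160 = £5,718, below the £18,250 cap — no reduction.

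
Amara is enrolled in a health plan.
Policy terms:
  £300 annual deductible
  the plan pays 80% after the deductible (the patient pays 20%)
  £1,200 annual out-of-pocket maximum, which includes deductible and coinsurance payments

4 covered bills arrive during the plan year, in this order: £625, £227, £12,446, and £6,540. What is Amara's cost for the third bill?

Bill 1, £625: deductible takes £300, £325 remains; patient's 20% is £65. Cost to patient: £365. OOP to date £365.
Bill 2, £227: deductible met; 20% of £227 = £45.40. Patient owes £45.40 (running OOP £410.40).
Bill 3, £12,446: deductible already satisfied, so patient's share is 20% × £12,446 = £2,489.20. That would push OOP to £2,899.60, over the £1,200 cap, so patient pays £1,200 − £410.40 = £789.60.

£789.60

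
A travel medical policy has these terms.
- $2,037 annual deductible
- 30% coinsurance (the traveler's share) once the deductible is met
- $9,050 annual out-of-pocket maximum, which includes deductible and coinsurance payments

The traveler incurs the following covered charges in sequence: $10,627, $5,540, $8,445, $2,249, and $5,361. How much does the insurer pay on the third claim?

$5,911.50

Claim 1 ($10,627): $2,037 finishes the deductible; $8,590 goes to coinsurance; 30% of $8,590 = $2,577. Traveler pays $4,614; OOP now $4,614. Insurer: $10,627 − $4,614 = $6,013.
Claim 2 ($5,540): deductible already satisfied, so traveler's share is 30% × $5,540 = $1,662. Cost to traveler: $1,662. OOP to date $6,276. Plan pays $5,540 − $1,662 = $3,878.
Claim 3 ($8,445): 30% coinsurance on $8,445 = $2,533.50. Traveler pays $2,533.50; OOP now $8,809.50. Plan pays $8,445 − $2,533.50 = $5,911.50.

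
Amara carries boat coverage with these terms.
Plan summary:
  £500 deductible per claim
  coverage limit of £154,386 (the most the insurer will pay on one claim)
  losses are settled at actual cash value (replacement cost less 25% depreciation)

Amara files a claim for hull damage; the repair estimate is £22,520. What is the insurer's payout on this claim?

£16,390

At 25% depreciation, ACV = £22,520 − £5,630 = £16,890.
Less the £500 deductible: £16,890 − £500 = £16,390.
£16,390 is within the £154,386 limit, so the insurer pays £16,390.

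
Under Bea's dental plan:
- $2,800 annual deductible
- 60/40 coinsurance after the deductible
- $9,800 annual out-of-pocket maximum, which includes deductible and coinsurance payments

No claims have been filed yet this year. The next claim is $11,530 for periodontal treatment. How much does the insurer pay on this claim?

Nothing has been paid toward the $2,800 deductible, so the first $2,800 of this charge is applied there.
That leaves $11,530 − $2,800 = $8,730 for coinsurance.
Patient's 40% share of $8,730 is $3,492.
That puts the patient's cost at $2,800 + $3,492 = $6,292 before any cap.
Year-to-date out-of-pocket becomes $0 + $6,292 = $6,292, still under the $9,800 maximum, so no cap applies.
The plan picks up $11,530 − $6,292 = $5,238.

$5,238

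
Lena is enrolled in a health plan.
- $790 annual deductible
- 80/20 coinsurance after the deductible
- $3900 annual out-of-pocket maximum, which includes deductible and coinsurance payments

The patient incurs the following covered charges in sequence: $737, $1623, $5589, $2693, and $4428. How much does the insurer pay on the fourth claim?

$2154.40

Bill 1, $737: entire amount goes to the deductible. Patient owes $737 (running OOP $737). Plan pays $737 − $737 = $0.
Bill 2, $1623: deductible takes $53, $1570 remains; patient's 20% is $314. Patient pays $367; OOP now $1104. Plan pays $1623 − $367 = $1256.
Bill 3, $5589: deductible already satisfied, so patient's share is 20% × $5589 = $1117.80. Cost to patient: $1117.80. OOP to date $2221.80. Plan pays $5589 − $1117.80 = $4471.20.
Bill 4, $2693: 20% coinsurance on $2693 = $538.60. Patient owes $538.60 (running OOP $2760.40). Insurer: $2693 − $538.60 = $2154.40.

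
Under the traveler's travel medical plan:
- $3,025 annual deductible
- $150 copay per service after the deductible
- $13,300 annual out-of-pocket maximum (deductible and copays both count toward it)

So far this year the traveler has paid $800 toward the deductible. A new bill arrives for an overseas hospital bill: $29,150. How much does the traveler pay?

$2,375

Remaining deductible: $3,025 − $800 = $2,225.
The remaining $26,925 (= $29,150 − $2,225) moves to the copay.
Copay on this service: $150.
That puts the traveler's cost at $2,225 + $150 = $2,375 before any cap.
Total out-of-pocket so far would be $800 + $2,375 = $3,175, below the $13,300 cap — no reduction.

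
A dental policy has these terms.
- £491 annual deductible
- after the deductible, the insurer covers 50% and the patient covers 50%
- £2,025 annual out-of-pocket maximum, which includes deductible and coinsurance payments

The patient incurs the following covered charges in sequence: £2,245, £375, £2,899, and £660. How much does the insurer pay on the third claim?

Bill 1, £2,245: deductible takes £491, £1,754 remains; coinsurance £1,754 × 50% = £877. Cost to patient: £1,368. OOP to date £1,368. Insurer: £2,245 − £1,368 = £877.
Bill 2, £375: 50% coinsurance on £375 = £187.50. Patient pays £187.50; OOP now £1,555.50. Insurer: £375 − £187.50 = £187.50.
Bill 3, £2,899: 50% coinsurance on £2,899 = £1,449.50. That would push OOP to £3,005, over the £2,025 cap, so patient pays £2,025 − £1,555.50 = £469.50. Insurer: £2,899 − £469.50 = £2,429.50.

£2,429.50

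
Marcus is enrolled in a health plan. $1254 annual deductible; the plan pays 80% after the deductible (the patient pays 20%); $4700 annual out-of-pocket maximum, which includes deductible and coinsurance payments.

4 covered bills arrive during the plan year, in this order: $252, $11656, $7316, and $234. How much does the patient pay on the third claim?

$1315.20

Bill 1, $252: entire amount goes to the deductible. Patient owes $252 (running OOP $252).
Bill 2, $11656: $1002 to deductible, leaving $10654; patient's 20% is $2130.80. Cost to patient: $3132.80. OOP to date $3384.80.
Bill 3, $7316: deductible met; 20% of $7316 = $1463.20. That would push OOP to $4848, over the $4700 cap, so patient pays $4700 − $3384.80 = $1315.20.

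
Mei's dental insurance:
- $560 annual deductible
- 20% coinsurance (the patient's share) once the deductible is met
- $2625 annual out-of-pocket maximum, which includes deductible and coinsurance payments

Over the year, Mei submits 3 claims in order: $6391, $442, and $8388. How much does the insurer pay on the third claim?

$7577.60

Claim 1 — $6391: $560 finishes the deductible; $5831 goes to coinsurance; 20% of $5831 = $1166.20. Patient owes $1726.20 (running OOP $1726.20). Insurer: $6391 − $1726.20 = $4664.80.
Claim 2 — $442: deductible met; 20% of $442 = $88.40. Patient owes $88.40 (running OOP $1814.60). Insurer: $442 − $88.40 = $353.60.
Claim 3 — $8388: 20% coinsurance on $8388 = $1677.60. Adding that to $1814.60 gives $3492.20, past the $2625 cap; patient pays only $2625 − $1814.60 = $810.40. Insurer: $8388 − $810.40 = $7577.60.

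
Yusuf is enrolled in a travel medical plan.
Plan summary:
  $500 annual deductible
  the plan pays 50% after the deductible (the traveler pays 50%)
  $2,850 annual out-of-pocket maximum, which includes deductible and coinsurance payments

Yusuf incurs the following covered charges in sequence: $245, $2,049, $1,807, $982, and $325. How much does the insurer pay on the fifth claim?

Claim 1 ($245): entire amount goes to the deductible. Cost to traveler: $245. OOP to date $245. Insurer: $245 − $245 = $0.
Claim 2 ($2,049): deductible takes $255, $1,794 remains; traveler's 50% is $897. Cost to traveler: $1,152. OOP to date $1,397. Plan pays $2,049 − $1,152 = $897.
Claim 3 ($1,807): 50% coinsurance on $1,807 = $903.50. Traveler owes $903.50 (running OOP $2,300.50). Insurer: $1,807 − $903.50 = $903.50.
Claim 4 ($982): 50% coinsurance on $982 = $491. Traveler pays $491; OOP now $2,791.50. Plan pays $982 − $491 = $491.
Claim 5 ($325): 50% coinsurance on $325 = $162.50. Adding that to $2,791.50 gives $2,954, past the $2,850 cap; traveler pays only $2,850 − $2,791.50 = $58.50. Insurer: $325 − $58.50 = $266.50.

$266.50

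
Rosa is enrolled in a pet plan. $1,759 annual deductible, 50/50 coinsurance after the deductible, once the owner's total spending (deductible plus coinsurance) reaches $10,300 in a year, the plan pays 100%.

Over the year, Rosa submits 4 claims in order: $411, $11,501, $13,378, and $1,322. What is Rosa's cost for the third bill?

Claim 1 ($411): fully absorbed by the deductible. Cost to owner: $411. OOP to date $411.
Claim 2 ($11,501): $1,348 finishes the deductible; $10,153 goes to coinsurance; coinsurance $10,153 × 50% = $5,076.50. Owner pays $6,424.50; OOP now $6,835.50.
Claim 3 ($13,378): deductible already satisfied, so owner's share is 50% × $13,378 = $6,689. Adding that to $6,835.50 gives $13,524.50, past the $10,300 cap; owner pays only $10,300 − $6,835.50 = $3,464.50.

$3,464.50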